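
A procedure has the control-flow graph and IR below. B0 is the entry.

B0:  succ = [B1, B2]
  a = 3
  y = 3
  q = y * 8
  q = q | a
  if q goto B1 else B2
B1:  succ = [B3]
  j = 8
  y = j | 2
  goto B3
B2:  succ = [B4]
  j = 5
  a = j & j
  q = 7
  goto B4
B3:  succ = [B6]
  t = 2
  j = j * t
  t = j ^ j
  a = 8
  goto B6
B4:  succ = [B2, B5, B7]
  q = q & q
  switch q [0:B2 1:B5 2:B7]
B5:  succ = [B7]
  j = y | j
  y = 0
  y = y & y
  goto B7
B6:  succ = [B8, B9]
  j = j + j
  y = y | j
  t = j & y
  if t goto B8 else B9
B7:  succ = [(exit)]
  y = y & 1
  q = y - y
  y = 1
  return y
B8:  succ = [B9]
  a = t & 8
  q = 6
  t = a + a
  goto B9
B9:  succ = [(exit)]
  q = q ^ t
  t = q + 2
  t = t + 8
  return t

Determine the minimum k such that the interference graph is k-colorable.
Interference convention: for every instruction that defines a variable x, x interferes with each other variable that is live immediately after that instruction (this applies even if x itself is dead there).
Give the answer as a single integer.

Per-block:
  B0: def={a,q,y} ue=∅
  B1: def={j,y} ue=∅
  B2: def={a,j,q} ue=∅
  B3: def={a,j,t} ue={j}
  B4: def={q} ue={q}
  B5: def={j,y} ue={j,y}
  B6: def={j,t,y} ue={j,y}
  B7: def={q,y} ue={y}
  B8: def={a,q,t} ue={t}
  B9: def={q,t} ue={q,t}

Live sets:
  B0: in=∅ out={q,y}
  B1: in={q} out={j,q,y}
  B2: in={y} out={j,q,y}
  B3: in={j,q,y} out={j,q,y}
  B4: in={j,q,y} out={j,y}
  B5: in={j,y} out={y}
  B6: in={j,q,y} out={q,t}
  B7: in={y} out=∅
  B8: in={t} out={q,t}
  B9: in={q,t} out=∅

Interfere edges:
  a — {j,q,y}
  j — {a,q,t,y}
  q — {a,j,t,y}
  t — {j,q,y}
  y — {a,j,q,t}

Chromatic number:
  clique {a,j,q,y} ⇒ need ≥ 4
  4-colouring: R0={j}  R1={q}  R2={y}  R3={a,t}
  χ = 4

Answer: 4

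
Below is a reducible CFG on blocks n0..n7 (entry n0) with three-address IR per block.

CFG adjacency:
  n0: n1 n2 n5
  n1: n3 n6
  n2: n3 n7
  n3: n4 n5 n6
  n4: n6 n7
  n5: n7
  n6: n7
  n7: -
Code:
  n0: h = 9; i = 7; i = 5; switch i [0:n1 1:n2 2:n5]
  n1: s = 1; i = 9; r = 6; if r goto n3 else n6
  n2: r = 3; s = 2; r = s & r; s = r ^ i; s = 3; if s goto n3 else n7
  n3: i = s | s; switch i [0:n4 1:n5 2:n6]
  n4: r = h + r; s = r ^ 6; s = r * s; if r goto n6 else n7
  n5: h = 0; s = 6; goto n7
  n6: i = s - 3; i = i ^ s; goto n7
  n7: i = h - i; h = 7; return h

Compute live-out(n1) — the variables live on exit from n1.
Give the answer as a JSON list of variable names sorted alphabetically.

Block summaries:
  n0: def={h,i} ue=∅
  n1: def={i,r,s} ue=∅
  n2: def={r,s} ue={i}
  n3: def={i} ue={s}
  n4: def={r,s} ue={h,r}
  n5: def={h,s} ue=∅
  n6: def={i} ue={s}
  n7: def={h,i} ue={h,i}

Backward fixpoint:
  n0: in=∅ out={h,i}
  n1: in={h} out={h,r,s}
  n2: in={h,i} out={h,i,r,s}
  n3: in={h,r,s} out={h,i,r,s}
  n4: in={h,i,r} out={h,i,s}
  n5: in={i} out={h,i}
  n6: in={h,s} out={h,i}
  n7: in={h,i} out=∅

live-out(n1) = ["h", "r", "s"]

Answer: ["h", "r", "s"]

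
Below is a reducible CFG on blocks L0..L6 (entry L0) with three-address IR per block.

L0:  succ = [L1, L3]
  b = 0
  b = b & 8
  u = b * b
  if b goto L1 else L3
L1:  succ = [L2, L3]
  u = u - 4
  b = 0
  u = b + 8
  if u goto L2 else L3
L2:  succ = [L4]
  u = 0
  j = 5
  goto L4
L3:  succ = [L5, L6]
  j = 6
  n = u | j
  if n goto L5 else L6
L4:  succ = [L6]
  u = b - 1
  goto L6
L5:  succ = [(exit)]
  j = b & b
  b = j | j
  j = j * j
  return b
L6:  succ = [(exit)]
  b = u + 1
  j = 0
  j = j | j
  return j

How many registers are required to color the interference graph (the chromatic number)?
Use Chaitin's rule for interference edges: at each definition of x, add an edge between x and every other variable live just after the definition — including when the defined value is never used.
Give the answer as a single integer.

Answer: 3

Analysis:
Block summaries:
  L0: def={b,u} ue=∅
  L1: def={b,u} ue={u}
  L2: def={j,u} ue=∅
  L3: def={j,n} ue={u}
  L4: def={u} ue={b}
  L5: def={b,j} ue={b}
  L6: def={b,j} ue={u}

Liveness:
  L0: in=∅ out={b,u}
  L1: in={u} out={b,u}
  L2: in={b} out={b}
  L3: in={b,u} out={b,u}
  L4: in={b} out={u}
  L5: in={b} out=∅
  L6: in={u} out=∅

Interference:
  b: {j,n,u}
  j: {b,u}
  n: {b,u}
  u: {b,j,n}

Chromatic number:
  lower bound: {b,j,u} mutually conflict ⇒ χ ≥ 3
  3-colouring: c0={b}  c1={u}  c2={j,n}
  χ = 3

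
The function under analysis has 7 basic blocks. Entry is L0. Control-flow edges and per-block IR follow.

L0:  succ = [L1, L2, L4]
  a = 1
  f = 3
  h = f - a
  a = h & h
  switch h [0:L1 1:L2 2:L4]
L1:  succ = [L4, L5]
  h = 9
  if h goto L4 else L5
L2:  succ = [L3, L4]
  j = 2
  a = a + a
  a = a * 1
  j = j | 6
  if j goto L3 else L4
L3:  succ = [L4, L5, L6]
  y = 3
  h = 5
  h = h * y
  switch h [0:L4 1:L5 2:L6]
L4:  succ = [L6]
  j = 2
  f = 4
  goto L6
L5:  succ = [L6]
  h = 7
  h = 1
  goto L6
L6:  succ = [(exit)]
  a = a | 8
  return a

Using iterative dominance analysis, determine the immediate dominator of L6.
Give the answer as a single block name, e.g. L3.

Answer: L0

Derivation:
idom tree: L1←L0 L2←L0 L3←L2 L4←L0 L5←L0 L6←L0
Dom∩ at merges:
  L4: preds {L0,L1,L2,L3}: {L0} ∩ {L0,L1} ∩ {L0,L2} ∩ {L0,L2,L3} = {L0}; idom=L0
  L5: preds {L1,L3}: {L0,L1} ∩ {L0,L2,L3} = {L0}; idom=L0
  L6: preds {L3,L4,L5}: {L0,L2,L3} ∩ {L0,L4} ∩ {L0,L5} = {L0}; idom=L0

idom(L6) = L0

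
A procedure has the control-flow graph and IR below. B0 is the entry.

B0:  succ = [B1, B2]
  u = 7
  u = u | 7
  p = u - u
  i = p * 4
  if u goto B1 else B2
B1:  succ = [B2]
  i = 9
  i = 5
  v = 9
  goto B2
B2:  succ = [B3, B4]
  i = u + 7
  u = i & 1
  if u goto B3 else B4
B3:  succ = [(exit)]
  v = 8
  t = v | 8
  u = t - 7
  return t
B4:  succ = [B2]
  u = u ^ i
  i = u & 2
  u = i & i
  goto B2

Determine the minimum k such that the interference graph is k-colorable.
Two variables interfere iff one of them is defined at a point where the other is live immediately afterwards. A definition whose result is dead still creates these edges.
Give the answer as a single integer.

Per-block:
  B0 def {i,p,u} use ∅
  B1 def {i,v} use ∅
  B2 def {i,u} use {u}
  B3 def {t,u,v} use ∅
  B4 def {i,u} use {i,u}

Live sets:
  B0: in=∅ out={u}
  B1: in={u} out={u}
  B2: in={u} out={i,u}
  B3: in=∅ out=∅
  B4: in={i,u} out={u}

Conflict graph:
  i: {u}
  p: {u}
  t: {u}
  u: {i,p,t,v}
  v: {u}

Chromatic number:
  clique {i,u} ⇒ need ≥ 2
  assign i→R1 p→R1 t→R1 u→R0 v→R1 — no edge inside a register ⇒ χ ≤ 2
  χ = 2

Answer: 2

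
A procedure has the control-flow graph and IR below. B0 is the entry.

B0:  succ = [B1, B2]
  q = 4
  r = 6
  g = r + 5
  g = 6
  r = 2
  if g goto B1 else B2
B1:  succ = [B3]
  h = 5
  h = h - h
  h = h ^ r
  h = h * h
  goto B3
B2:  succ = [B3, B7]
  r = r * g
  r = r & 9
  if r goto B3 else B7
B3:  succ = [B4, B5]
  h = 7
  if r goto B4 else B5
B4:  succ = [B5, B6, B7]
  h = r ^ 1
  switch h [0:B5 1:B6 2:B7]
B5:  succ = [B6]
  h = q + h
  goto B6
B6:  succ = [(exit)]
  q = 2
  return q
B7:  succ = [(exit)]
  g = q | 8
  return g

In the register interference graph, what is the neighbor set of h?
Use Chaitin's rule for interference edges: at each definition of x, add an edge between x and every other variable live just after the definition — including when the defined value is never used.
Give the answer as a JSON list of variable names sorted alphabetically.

Per-block:
  B0 def {g,q,r} use ∅
  B1 def {h} use {r}
  B2 def {r} use {g,r}
  B3 def {h} use {r}
  B4 def {h} use {r}
  B5 def {h} use {h,q}
  B6 def {q} use ∅
  B7 def {g} use {q}

Backward fixpoint:
  B0: in=∅ out={g,q,r}
  B1: in={q,r} out={q,r}
  B2: in={g,q,r} out={q,r}
  B3: in={q,r} out={h,q,r}
  B4: in={q,r} out={h,q}
  B5: in={h,q} out=∅
  B6: in=∅ out=∅
  B7: in={q} out=∅

Conflict graph:
  g↔{q,r}
  h↔{q,r}
  q↔{g,h,r}
  r↔{g,h,q}

N(h) = ["q", "r"]

Answer: ["q", "r"]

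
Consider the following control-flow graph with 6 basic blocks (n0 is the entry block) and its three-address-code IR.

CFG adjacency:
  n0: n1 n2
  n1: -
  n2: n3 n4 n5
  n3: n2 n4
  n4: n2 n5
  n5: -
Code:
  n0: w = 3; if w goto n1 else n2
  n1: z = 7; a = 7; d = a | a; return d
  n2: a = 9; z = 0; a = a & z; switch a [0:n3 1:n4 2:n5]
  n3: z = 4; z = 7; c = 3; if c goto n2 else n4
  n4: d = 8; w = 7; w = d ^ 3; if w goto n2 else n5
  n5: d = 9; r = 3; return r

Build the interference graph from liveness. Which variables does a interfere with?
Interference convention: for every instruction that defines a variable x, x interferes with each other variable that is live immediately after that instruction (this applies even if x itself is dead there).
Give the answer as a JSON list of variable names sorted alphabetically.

Per-block:
  n0: {w} / ∅
  n1: {a,d,z} / ∅
  n2: {a,z} / ∅
  n3: {c,z} / ∅
  n4: {d,w} / ∅
  n5: {d,r} / ∅

Backward fixpoint:
  n0: in=∅ out=∅
  n1: in=∅ out=∅
  n2: in=∅ out=∅
  n3: in=∅ out=∅
  n4: in=∅ out=∅
  n5: in=∅ out=∅

Conflict graph:
  a↔{z}
  c↔∅
  d↔{w}
  r↔∅
  w↔{d}
  z↔{a}

N(a) = ["z"]

Answer: ["z"]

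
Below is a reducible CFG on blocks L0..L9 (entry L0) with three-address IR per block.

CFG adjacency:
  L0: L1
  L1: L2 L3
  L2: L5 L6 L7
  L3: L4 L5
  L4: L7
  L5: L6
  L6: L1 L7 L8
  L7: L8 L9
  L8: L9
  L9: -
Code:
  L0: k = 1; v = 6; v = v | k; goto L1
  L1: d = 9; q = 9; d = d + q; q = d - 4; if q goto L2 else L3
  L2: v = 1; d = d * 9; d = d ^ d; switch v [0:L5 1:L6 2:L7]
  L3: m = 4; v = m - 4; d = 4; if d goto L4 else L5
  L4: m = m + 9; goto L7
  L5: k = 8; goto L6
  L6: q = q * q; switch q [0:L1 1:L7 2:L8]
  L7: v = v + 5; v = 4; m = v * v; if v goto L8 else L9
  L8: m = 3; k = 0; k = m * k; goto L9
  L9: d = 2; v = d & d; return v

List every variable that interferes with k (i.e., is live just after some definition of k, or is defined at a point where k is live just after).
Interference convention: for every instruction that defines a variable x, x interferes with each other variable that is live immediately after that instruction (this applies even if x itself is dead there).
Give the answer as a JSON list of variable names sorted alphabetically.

Answer: ["m", "q", "v"]

Working:
def/use:
  L0: def={k,v} ue=∅
  L1: def={d,q} ue=∅
  L2: def={d,v} ue={d}
  L3: def={d,m,v} ue=∅
  L4: def={m} ue={m}
  L5: def={k} ue=∅
  L6: def={q} ue={q}
  L7: def={m,v} ue={v}
  L8: def={k,m} ue=∅
  L9: def={d,v} ue=∅

Liveness:
  L0 li=∅ lo=∅
  L1 li=∅ lo={d,q}
  L2 li={d,q} lo={q,v}
  L3 li={q} lo={m,q,v}
  L4 li={m,v} lo={v}
  L5 li={q,v} lo={q,v}
  L6 li={q,v} lo={v}
  L7 li={v} lo=∅
  L8 li=∅ lo=∅
  L9 li=∅ lo=∅

Conflict graph:
  d: {m,q,v}
  k: {m,q,v}
  m: {d,k,q,v}
  q: {d,k,m,v}
  v: {d,k,m,q}

N(k) = ["m", "q", "v"]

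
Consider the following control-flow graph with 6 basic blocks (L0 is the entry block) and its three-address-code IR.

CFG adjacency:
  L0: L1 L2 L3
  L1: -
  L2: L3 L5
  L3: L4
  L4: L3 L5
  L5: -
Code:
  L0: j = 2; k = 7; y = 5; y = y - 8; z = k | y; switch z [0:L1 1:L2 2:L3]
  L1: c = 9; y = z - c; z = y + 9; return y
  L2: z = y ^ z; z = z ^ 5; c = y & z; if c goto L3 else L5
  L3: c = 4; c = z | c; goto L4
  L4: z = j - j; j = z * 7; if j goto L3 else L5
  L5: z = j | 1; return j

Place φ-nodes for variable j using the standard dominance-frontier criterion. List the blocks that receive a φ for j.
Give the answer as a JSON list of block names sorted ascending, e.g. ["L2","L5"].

Answer: ["L3", "L5"]

Working:
idom tree: L1←L0 L2←L0 L3←L0 L4←L3 L5←L0
Dom at joins:
  L3: preds {L0,L2,L4}: {L0} ∩ {L0,L2} ∩ {L0,L3,L4} = {L0}; idom=L0
  L5: preds {L2,L4}: {L0,L2} ∩ {L0,L3,L4} = {L0}; idom=L0

Frontier:
  L3←L0: walk · to L0
  L3←L2: walk L2 to L0
  L3←L4: walk L4→L3 to L0
  L5←L2: walk L2 to L0
  L5←L4: walk L4→L3 to L0
  DF(L0)=∅
  DF(L1)=∅
  DF(L2)={L3,L5}
  DF(L3)={L3,L5}
  DF(L4)={L3,L5}
  DF(L5)=∅

φ for j: defs {L0,L4}
  DF⁺ = {L3,L5}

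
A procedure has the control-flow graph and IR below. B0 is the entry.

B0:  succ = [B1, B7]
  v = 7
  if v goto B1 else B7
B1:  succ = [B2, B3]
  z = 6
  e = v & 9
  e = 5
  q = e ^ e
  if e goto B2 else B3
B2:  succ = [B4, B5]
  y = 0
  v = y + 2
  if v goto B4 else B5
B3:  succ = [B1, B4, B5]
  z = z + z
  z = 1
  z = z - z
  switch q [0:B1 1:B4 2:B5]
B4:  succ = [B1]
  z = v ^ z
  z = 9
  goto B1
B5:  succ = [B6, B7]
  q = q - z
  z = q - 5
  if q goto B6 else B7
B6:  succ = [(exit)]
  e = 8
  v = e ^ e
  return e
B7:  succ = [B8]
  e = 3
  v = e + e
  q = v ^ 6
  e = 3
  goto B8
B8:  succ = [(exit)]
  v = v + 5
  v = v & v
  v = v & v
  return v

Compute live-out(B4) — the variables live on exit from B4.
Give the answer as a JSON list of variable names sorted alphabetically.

Answer: ["v"]

Working:
def/use:
  B0: {v} / ∅
  B1: {e,q,z} / {v}
  B2: {v,y} / ∅
  B3: {z} / {q,z}
  B4: {z} / {v,z}
  B5: {q,z} / {q,z}
  B6: {e,v} / ∅
  B7: {e,q,v} / ∅
  B8: {v} / {v}

Liveness:
  B0 li=∅ lo={v}
  B1 li={v} lo={q,v,z}
  B2 li={q,z} lo={q,v,z}
  B3 li={q,v,z} lo={q,v,z}
  B4 li={v,z} lo={v}
  B5 li={q,z} lo=∅
  B6 li=∅ lo=∅
  B7 li=∅ lo={v}
  B8 li={v} lo=∅

live-out(B4) = ["v"]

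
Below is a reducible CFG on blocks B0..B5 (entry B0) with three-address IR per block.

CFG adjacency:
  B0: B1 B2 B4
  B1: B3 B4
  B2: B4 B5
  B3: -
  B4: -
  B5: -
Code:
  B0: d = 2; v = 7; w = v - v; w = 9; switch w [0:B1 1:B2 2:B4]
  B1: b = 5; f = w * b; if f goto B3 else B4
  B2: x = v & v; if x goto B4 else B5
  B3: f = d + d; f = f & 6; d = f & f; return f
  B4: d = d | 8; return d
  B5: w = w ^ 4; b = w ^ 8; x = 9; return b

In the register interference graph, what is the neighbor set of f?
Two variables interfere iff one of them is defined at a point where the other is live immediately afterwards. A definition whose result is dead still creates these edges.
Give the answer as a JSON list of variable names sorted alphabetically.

Block summaries:
  B0: {d,v,w} / ∅
  B1: {b,f} / {w}
  B2: {x} / {v}
  B3: {d,f} / {d}
  B4: {d} / {d}
  B5: {b,w,x} / {w}

Backward fixpoint:
  live B0: ∅→{d,v,w}
  live B1: {d,w}→{d}
  live B2: {d,v,w}→{d,w}
  live B3: {d}→∅
  live B4: {d}→∅
  live B5: {w}→∅

Interference:
  b: {d,w,x}
  d: {b,f,v,w,x}
  f: {d}
  v: {d,w}
  w: {b,d,v,x}
  x: {b,d,w}

N(f) = ["d"]

Answer: ["d"]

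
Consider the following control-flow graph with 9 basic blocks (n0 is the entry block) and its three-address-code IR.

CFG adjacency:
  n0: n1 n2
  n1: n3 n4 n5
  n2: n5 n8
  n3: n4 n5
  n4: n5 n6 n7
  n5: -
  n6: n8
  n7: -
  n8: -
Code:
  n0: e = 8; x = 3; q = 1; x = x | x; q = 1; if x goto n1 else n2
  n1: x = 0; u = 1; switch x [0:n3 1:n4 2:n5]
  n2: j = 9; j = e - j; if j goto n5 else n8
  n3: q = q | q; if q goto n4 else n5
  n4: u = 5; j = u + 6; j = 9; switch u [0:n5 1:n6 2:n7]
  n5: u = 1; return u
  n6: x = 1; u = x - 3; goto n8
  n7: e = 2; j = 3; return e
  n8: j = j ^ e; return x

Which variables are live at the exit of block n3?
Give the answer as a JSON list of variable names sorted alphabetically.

Answer: ["e"]

Working:
def/use:
  n0: {e,q,x} / ∅
  n1: {u,x} / ∅
  n2: {j} / {e}
  n3: {q} / {q}
  n4: {j,u} / ∅
  n5: {u} / ∅
  n6: {u,x} / ∅
  n7: {e,j} / ∅
  n8: {j} / {e,j,x}

Backward fixpoint:
  n0 li=∅ lo={e,q,x}
  n1 li={e,q} lo={e,q}
  n2 li={e,x} lo={e,j,x}
  n3 li={e,q} lo={e}
  n4 li={e} lo={e,j}
  n5 li=∅ lo=∅
  n6 li={e,j} lo={e,j,x}
  n7 li=∅ lo=∅
  n8 li={e,j,x} lo=∅

live-out(n3) = ["e"]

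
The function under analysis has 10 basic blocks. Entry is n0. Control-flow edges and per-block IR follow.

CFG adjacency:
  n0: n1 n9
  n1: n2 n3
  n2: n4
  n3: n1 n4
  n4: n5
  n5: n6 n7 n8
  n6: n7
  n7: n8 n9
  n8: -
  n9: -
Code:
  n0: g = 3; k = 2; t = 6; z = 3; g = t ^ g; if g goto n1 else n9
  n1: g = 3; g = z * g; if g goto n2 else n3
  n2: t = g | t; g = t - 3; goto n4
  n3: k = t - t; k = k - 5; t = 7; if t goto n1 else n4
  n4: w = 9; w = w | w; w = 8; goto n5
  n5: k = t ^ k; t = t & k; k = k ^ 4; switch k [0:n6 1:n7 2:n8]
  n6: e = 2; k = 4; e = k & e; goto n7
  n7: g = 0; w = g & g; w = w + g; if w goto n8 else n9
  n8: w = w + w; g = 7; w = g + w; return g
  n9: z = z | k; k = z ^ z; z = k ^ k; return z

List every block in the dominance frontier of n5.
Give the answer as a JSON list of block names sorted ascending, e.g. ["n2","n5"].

Answer: ["n9"]

Analysis:
idom tree: n1←n0 n2←n1 n3←n1 n4←n1 n5←n4 n6←n5 n7←n5 n8←n5 n9←n0
Dom∩ at merges:
  n1: preds {n0,n3}: {n0} ∩ {n0,n1,n3} = {n0}; idom=n0
  n4: preds {n2,n3}: {n0,n1,n2} ∩ {n0,n1,n3} = {n0,n1}; idom=n1
  n7: preds {n5,n6}: {n0,n1,n4,n5} ∩ {n0,n1,n4,n5,n6} = {n0,n1,n4,n5}; idom=n5
  n8: preds {n5,n7}: {n0,n1,n4,n5} ∩ {n0,n1,n4,n5,n7} = {n0,n1,n4,n5}; idom=n5
  n9: preds {n0,n7}: {n0} ∩ {n0,n1,n4,n5,n7} = {n0}; idom=n0

DF derivation:
  n1←n0: walk · to n0
  n1←n3: walk n3→n1 to n0
  n4←n2: walk n2 to n1
  n4←n3: walk n3 to n1
  n7←n5: walk · to n5
  n7←n6: walk n6 to n5
  n8←n5: walk · to n5
  n8←n7: walk n7 to n5
  n9←n0: walk · to n0
  n9←n7: walk n7→n5→n4→n1 to n0
  DF(n0)=∅
  DF(n1)={n1,n9}
  DF(n2)={n4}
  DF(n3)={n1,n4}
  DF(n4)={n9}
  DF(n5)={n9}
  DF(n6)={n7}
  DF(n7)={n8,n9}
  DF(n8)=∅
  DF(n9)=∅

DF(n5) = ["n9"]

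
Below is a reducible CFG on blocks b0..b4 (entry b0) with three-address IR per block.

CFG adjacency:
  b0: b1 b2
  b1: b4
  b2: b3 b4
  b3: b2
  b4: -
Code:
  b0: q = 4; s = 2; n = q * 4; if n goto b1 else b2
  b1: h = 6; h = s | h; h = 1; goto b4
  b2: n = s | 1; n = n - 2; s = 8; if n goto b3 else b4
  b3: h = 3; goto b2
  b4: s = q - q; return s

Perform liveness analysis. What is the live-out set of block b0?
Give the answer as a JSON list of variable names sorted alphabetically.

Per-block:
  b0: {n,q,s} / ∅
  b1: {h} / {s}
  b2: {n,s} / {s}
  b3: {h} / ∅
  b4: {s} / {q}

Live sets:
  b0: in=∅ out={q,s}
  b1: in={q,s} out={q}
  b2: in={q,s} out={q,s}
  b3: in={q,s} out={q,s}
  b4: in={q} out=∅

live-out(b0) = ["q", "s"]

Answer: ["q", "s"]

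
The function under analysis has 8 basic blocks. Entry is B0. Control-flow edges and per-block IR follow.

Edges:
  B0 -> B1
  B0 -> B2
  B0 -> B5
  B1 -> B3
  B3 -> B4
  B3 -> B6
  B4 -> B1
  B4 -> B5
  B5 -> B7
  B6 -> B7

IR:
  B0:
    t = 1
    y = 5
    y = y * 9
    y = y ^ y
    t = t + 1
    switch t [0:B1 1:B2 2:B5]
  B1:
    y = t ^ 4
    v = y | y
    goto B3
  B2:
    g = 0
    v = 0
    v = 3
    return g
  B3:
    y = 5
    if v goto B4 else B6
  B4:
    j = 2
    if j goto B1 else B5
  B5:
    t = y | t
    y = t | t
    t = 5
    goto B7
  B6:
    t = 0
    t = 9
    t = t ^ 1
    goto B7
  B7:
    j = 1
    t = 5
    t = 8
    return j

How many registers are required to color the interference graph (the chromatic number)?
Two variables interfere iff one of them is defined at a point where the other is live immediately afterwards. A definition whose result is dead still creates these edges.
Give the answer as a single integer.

def/use:
  B0 def {t,y} use ∅
  B1 def {v,y} use {t}
  B2 def {g,v} use ∅
  B3 def {y} use {v}
  B4 def {j} use ∅
  B5 def {t,y} use {t,y}
  B6 def {t} use ∅
  B7 def {j,t} use ∅

Liveness:
  B0 li=∅ lo={t,y}
  B1 li={t} lo={t,v}
  B2 li=∅ lo=∅
  B3 li={t,v} lo={t,y}
  B4 li={t,y} lo={t,y}
  B5 li={t,y} lo=∅
  B6 li=∅ lo=∅
  B7 li=∅ lo=∅

Interference:
  g: {v}
  j: {t,y}
  t: {j,v,y}
  v: {g,t,y}
  y: {j,t,v}

Registers:
  {j,t,y} pairwise interfere (3-clique) ⇒ χ ≥ 3
  3-colouring: R0={g,t}  R1={j,v}  R2={y}
  χ = 3

Answer: 3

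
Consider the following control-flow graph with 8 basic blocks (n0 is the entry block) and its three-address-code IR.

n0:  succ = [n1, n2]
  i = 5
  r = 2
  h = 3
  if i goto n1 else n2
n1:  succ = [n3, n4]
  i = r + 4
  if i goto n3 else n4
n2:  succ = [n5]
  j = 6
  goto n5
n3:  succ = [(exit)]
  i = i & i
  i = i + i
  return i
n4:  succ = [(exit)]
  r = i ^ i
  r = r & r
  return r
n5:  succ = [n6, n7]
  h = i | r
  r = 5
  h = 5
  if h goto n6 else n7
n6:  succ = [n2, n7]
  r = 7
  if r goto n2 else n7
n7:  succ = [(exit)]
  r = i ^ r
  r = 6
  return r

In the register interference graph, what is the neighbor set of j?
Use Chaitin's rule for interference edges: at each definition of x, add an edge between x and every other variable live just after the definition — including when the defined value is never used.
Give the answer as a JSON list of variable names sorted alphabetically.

Answer: ["i", "r"]

Derivation:
Per-block:
  n0: def={h,i,r} ue=∅
  n1: def={i} ue={r}
  n2: def={j} ue=∅
  n3: def={i} ue={i}
  n4: def={r} ue={i}
  n5: def={h,r} ue={i,r}
  n6: def={r} ue=∅
  n7: def={r} ue={i,r}

Backward fixpoint:
  n0: in=∅ out={i,r}
  n1: in={r} out={i}
  n2: in={i,r} out={i,r}
  n3: in={i} out=∅
  n4: in={i} out=∅
  n5: in={i,r} out={i,r}
  n6: in={i} out={i,r}
  n7: in={i,r} out=∅

Interference:
  h↔{i,r}
  i↔{h,j,r}
  j↔{i,r}
  r↔{h,i,j}

N(j) = ["i", "r"]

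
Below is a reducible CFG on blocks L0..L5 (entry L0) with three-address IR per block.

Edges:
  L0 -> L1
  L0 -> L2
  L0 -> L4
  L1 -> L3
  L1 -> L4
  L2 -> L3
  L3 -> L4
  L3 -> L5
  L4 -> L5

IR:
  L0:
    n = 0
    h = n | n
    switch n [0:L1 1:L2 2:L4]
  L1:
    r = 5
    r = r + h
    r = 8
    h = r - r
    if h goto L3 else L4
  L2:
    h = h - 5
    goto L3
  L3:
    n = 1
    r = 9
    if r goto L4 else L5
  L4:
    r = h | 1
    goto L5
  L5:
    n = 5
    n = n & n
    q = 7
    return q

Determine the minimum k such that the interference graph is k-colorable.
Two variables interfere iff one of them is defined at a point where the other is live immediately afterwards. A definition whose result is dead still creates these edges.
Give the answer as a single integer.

Answer: 2

Derivation:
def/use:
  L0 def {h,n} use ∅
  L1 def {h,r} use {h}
  L2 def {h} use {h}
  L3 def {n,r} use ∅
  L4 def {r} use {h}
  L5 def {n,q} use ∅

Live sets:
  L0: in=∅ out={h}
  L1: in={h} out={h}
  L2: in={h} out={h}
  L3: in={h} out={h}
  L4: in={h} out=∅
  L5: in=∅ out=∅

Interfere edges:
  h — {n,r}
  n — {h}
  q — ∅
  r — {h}

Registers:
  {h,n} pairwise interfere (2-clique) ⇒ χ ≥ 2
  assign h→r0 n→r1 q→r0 r→r1 — no edge inside a register ⇒ χ ≤ 2
  χ = 2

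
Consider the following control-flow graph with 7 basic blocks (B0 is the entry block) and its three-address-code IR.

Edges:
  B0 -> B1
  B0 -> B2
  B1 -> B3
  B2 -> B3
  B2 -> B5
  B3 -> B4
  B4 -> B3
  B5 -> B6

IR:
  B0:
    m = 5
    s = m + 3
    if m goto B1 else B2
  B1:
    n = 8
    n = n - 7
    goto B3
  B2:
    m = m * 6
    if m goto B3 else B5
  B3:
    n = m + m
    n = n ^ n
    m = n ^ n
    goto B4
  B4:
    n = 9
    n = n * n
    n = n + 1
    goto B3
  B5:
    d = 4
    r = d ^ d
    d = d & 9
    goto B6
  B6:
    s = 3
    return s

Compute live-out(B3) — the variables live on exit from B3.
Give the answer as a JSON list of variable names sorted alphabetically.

Block summaries:
  B0: def={m,s} ue=∅
  B1: def={n} ue=∅
  B2: def={m} ue={m}
  B3: def={m,n} ue={m}
  B4: def={n} ue=∅
  B5: def={d,r} ue=∅
  B6: def={s} ue=∅

Backward fixpoint:
  B0: in=∅ out={m}
  B1: in={m} out={m}
  B2: in={m} out={m}
  B3: in={m} out={m}
  B4: in={m} out={m}
  B5: in=∅ out=∅
  B6: in=∅ out=∅

live-out(B3) = ["m"]

Answer: ["m"]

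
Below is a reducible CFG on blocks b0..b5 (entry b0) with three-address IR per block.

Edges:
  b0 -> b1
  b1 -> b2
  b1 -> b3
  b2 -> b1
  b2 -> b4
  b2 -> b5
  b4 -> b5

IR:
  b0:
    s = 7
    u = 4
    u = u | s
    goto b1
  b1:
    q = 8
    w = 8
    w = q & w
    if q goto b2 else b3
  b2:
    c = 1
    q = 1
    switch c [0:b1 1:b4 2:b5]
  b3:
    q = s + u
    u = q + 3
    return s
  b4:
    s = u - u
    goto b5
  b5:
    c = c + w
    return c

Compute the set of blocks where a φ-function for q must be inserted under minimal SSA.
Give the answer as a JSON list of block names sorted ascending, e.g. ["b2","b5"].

idom tree: b1←b0 b2←b1 b3←b1 b4←b2 b5←b2
Dom at joins:
  b1: preds {b0,b2}: {b0} ∩ {b0,b1,b2} = {b0}; idom=b0
  b5: preds {b2,b4}: {b0,b1,b2} ∩ {b0,b1,b2,b4} = {b0,b1,b2}; idom=b2

DF derivation:
  b1←b0: walk · to b0
  b1←b2: walk b2→b1 to b0
  b5←b2: walk · to b2
  b5←b4: walk b4 to b2
  b0: DF=∅
  b1: DF={b1}
  b2: DF={b1}
  b3: DF=∅
  b4: DF={b5}
  b5: DF=∅

φ for q: defs {b1,b2,b3}
  DF⁺ = {b1}

Answer: ["b1"]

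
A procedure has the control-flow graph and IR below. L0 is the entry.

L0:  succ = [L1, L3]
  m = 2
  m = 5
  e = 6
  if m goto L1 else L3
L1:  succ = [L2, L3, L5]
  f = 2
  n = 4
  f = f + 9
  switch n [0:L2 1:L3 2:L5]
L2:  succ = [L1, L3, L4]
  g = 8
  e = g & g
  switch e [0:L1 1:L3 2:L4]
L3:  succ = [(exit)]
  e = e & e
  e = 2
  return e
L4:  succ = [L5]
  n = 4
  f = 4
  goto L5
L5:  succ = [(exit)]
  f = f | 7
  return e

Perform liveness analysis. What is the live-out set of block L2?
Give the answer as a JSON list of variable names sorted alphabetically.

def/use:
  L0: def={e,m} ue=∅
  L1: def={f,n} ue=∅
  L2: def={e,g} ue=∅
  L3: def={e} ue={e}
  L4: def={f,n} ue=∅
  L5: def={f} ue={e,f}

Live sets:
  L0: in=∅ out={e}
  L1: in={e} out={e,f}
  L2: in=∅ out={e}
  L3: in={e} out=∅
  L4: in={e} out={e,f}
  L5: in={e,f} out=∅

live-out(L2) = ["e"]

Answer: ["e"]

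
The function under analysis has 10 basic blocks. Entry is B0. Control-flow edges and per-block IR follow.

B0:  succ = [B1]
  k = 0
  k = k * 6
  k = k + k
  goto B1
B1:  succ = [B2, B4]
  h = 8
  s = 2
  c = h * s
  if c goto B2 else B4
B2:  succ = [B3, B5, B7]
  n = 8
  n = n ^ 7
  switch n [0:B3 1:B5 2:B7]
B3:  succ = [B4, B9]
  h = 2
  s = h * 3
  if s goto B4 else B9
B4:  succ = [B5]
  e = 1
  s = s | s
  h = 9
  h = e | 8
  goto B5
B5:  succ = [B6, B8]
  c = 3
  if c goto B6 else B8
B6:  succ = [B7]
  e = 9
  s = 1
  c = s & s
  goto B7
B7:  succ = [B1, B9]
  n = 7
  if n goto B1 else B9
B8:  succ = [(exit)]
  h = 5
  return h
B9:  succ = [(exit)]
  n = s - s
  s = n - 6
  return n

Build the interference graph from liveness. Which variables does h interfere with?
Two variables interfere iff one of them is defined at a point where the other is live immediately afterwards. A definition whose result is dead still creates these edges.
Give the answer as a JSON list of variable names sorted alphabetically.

Answer: ["e", "s"]

Analysis:
Per-block:
  B0: def={k} ue=∅
  B1: def={c,h,s} ue=∅
  B2: def={n} ue=∅
  B3: def={h,s} ue=∅
  B4: def={e,h,s} ue={s}
  B5: def={c} ue=∅
  B6: def={c,e,s} ue=∅
  B7: def={n} ue=∅
  B8: def={h} ue=∅
  B9: def={n,s} ue={s}

Backward fixpoint:
  live B0: ∅→∅
  live B1: ∅→{s}
  live B2: {s}→{s}
  live B3: ∅→{s}
  live B4: {s}→∅
  live B5: ∅→∅
  live B6: ∅→{s}
  live B7: {s}→{s}
  live B8: ∅→∅
  live B9: {s}→∅

Conflict graph:
  c↔{s}
  e↔{h,s}
  h↔{e,s}
  k↔∅
  n↔{s}
  s↔{c,e,h,n}

N(h) = ["e", "s"]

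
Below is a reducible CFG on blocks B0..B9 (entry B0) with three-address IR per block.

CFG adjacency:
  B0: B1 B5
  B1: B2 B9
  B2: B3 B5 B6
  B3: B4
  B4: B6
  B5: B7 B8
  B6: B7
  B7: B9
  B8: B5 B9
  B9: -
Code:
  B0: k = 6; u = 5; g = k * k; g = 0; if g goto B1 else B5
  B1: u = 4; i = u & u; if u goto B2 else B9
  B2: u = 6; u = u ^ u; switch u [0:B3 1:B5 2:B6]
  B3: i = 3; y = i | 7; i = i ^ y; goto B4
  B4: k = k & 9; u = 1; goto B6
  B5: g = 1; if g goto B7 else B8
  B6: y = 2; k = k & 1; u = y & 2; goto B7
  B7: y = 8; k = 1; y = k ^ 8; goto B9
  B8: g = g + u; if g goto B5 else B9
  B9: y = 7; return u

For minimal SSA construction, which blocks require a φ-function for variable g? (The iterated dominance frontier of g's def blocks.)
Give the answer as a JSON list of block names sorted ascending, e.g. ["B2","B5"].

Answer: ["B5", "B7", "B9"]

Analysis:
idom tree: B1←B0 B2←B1 B3←B2 B4←B3 B5←B0 B6←B2 B7←B0 B8←B5 B9←B0
Join-block Dom:
  B5: preds {B0,B2,B8}: {B0} ∩ {B0,B1,B2} ∩ {B0,B5,B8} = {B0}; idom=B0
  B6: preds {B2,B4}: {B0,B1,B2} ∩ {B0,B1,B2,B3,B4} = {B0,B1,B2}; idom=B2
  B7: preds {B5,B6}: {B0,B5} ∩ {B0,B1,B2,B6} = {B0}; idom=B0
  B9: preds {B1,B7,B8}: {B0,B1} ∩ {B0,B7} ∩ {B0,B5,B8} = {B0}; idom=B0

DF walk-up:
  join B5 pred B0: · stop@B0
  join B5 pred B2: B2→B1 stop@B0
  join B5 pred B8: B8→B5 stop@B0
  join B6 pred B2: · stop@B2
  join B6 pred B4: B4→B3 stop@B2
  join B7 pred B5: B5 stop@B0
  join B7 pred B6: B6→B2→B1 stop@B0
  join B9 pred B1: B1 stop@B0
  join B9 pred B7: B7 stop@B0
  join B9 pred B8: B8→B5 stop@B0
  B0: DF=∅
  B1: DF={B5,B7,B9}
  B2: DF={B5,B7}
  B3: DF={B6}
  B4: DF={B6}
  B5: DF={B5,B7,B9}
  B6: DF={B7}
  B7: DF={B9}
  B8: DF={B5,B9}
  B9: DF=∅

φ for g: defs {B0,B5,B8}
  DF⁺ = {B5,B7,B9}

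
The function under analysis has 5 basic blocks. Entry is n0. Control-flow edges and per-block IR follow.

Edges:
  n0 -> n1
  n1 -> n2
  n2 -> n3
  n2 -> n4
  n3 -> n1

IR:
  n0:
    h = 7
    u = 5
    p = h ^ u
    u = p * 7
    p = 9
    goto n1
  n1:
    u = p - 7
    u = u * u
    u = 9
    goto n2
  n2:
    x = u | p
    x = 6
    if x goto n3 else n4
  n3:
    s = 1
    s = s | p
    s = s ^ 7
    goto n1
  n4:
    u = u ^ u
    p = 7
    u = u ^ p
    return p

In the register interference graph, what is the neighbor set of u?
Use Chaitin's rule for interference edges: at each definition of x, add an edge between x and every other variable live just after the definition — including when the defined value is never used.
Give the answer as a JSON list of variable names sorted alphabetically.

Answer: ["h", "p", "x"]

Working:
Block summaries:
  n0 def {h,p,u} use ∅
  n1 def {u} use {p}
  n2 def {x} use {p,u}
  n3 def {s} use {p}
  n4 def {p,u} use {u}

Backward fixpoint:
  n0 li=∅ lo={p}
  n1 li={p} lo={p,u}
  n2 li={p,u} lo={p,u}
  n3 li={p} lo={p}
  n4 li={u} lo=∅

Conflict graph:
  h↔{u}
  p↔{s,u,x}
  s↔{p}
  u↔{h,p,x}
  x↔{p,u}

N(u) = ["h", "p", "x"]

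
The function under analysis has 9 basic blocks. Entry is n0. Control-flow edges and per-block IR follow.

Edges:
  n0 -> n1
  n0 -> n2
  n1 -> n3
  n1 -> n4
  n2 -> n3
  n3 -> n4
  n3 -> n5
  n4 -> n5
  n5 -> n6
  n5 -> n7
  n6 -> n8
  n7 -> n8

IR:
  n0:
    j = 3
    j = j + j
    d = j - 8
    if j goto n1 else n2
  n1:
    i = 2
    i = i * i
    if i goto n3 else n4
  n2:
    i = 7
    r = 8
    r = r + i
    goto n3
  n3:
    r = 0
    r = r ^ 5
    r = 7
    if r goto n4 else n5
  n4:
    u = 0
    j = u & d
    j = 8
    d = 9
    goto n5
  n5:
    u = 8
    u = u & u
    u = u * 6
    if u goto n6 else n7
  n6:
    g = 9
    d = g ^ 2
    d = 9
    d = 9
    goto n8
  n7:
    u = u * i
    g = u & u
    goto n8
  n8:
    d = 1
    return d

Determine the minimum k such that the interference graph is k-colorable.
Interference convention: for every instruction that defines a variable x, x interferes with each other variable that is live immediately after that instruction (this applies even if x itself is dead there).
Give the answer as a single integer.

Per-block:
  n0: {d,j} / ∅
  n1: {i} / ∅
  n2: {i,r} / ∅
  n3: {r} / ∅
  n4: {d,j,u} / {d}
  n5: {u} / ∅
  n6: {d,g} / ∅
  n7: {g,u} / {i,u}
  n8: {d} / ∅

Backward fixpoint:
  live n0: ∅→{d}
  live n1: {d}→{d,i}
  live n2: {d}→{d,i}
  live n3: {d,i}→{d,i}
  live n4: {d,i}→{i}
  live n5: {i}→{i,u}
  live n6: ∅→∅
  live n7: {i,u}→∅
  live n8: ∅→∅

Interference:
  d↔{i,j,r,u}
  g↔∅
  i↔{d,j,r,u}
  j↔{d,i}
  r↔{d,i}
  u↔{d,i}

Colouring:
  clique {d,i,j} ⇒ need ≥ 3
  3-colouring: R0={d,g}  R1={i}  R2={j,r,u}
  χ = 3

Answer: 3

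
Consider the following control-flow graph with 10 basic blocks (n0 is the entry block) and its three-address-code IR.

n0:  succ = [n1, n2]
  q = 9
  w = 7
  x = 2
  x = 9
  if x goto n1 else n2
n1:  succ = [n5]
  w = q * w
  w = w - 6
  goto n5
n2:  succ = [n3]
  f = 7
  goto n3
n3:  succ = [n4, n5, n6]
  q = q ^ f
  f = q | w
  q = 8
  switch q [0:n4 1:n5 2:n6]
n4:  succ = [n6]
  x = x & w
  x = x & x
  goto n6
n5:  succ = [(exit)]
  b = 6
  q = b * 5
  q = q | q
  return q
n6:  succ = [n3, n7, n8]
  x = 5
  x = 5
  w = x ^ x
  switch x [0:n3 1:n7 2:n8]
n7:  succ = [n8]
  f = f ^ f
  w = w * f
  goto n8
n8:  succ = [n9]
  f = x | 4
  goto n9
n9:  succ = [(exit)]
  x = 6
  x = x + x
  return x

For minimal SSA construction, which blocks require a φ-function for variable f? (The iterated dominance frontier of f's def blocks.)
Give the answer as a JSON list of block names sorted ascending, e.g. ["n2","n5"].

idom tree: n1←n0 n2←n0 n3←n2 n4←n3 n5←n0 n6←n3 n7←n6 n8←n6 n9←n8
Dom∩ at merges:
  n3: preds {n2,n6}: {n0,n2} ∩ {n0,n2,n3,n6} = {n0,n2}; idom=n2
  n5: preds {n1,n3}: {n0,n1} ∩ {n0,n2,n3} = {n0}; idom=n0
  n6: preds {n3,n4}: {n0,n2,n3} ∩ {n0,n2,n3,n4} = {n0,n2,n3}; idom=n3
  n8: preds {n6,n7}: {n0,n2,n3,n6} ∩ {n0,n2,n3,n6,n7} = {n0,n2,n3,n6}; idom=n6

DF derivation:
  n3←n2: walk · to n2
  n3←n6: walk n6→n3 to n2
  n5←n1: walk n1 to n0
  n5←n3: walk n3→n2 to n0
  n6←n3: walk · to n3
  n6←n4: walk n4 to n3
  n8←n6: walk · to n6
  n8←n7: walk n7 to n6
  DF(n0)=∅
  DF(n1)={n5}
  DF(n2)={n5}
  DF(n3)={n3,n5}
  DF(n4)={n6}
  DF(n5)=∅
  DF(n6)={n3}
  DF(n7)={n8}
  DF(n8)=∅
  DF(n9)=∅

φ for f: defs {n2,n3,n7,n8}
  DF⁺ = {n3,n5,n8}

Answer: ["n3", "n5", "n8"]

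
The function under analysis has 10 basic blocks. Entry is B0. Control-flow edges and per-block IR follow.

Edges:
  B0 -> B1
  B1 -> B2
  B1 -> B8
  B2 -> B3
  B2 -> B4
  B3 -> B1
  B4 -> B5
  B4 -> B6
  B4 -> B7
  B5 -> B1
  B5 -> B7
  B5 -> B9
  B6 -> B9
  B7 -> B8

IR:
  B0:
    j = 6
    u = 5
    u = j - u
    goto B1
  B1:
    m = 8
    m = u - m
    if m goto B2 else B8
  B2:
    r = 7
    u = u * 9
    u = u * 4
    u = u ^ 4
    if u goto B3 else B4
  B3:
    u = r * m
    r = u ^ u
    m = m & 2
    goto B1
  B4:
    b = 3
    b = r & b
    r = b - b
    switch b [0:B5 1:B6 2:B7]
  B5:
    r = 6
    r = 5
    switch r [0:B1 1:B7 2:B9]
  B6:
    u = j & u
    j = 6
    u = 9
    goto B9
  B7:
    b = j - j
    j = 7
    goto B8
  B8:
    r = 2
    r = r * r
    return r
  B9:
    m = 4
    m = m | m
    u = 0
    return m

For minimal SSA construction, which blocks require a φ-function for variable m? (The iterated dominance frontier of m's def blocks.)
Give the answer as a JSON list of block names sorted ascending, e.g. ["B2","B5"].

idom tree: B1←B0 B2←B1 B3←B2 B4←B2 B5←B4 B6←B4 B7←B4 B8←B1 B9←B4
Dom∩ at merges:
  B1: preds {B0,B3,B5}: {B0} ∩ {B0,B1,B2,B3} ∩ {B0,B1,B2,B4,B5} = {B0}; idom=B0
  B7: preds {B4,B5}: {B0,B1,B2,B4} ∩ {B0,B1,B2,B4,B5} = {B0,B1,B2,B4}; idom=B4
  B8: preds {B1,B7}: {B0,B1} ∩ {B0,B1,B2,B4,B7} = {B0,B1}; idom=B1
  B9: preds {B5,B6}: {B0,B1,B2,B4,B5} ∩ {B0,B1,B2,B4,B6} = {B0,B1,B2,B4}; idom=B4

DF walk-up:
  join B1 pred B0: · stop@B0
  join B1 pred B3: B3→B2→B1 stop@B0
  join B1 pred B5: B5→B4→B2→B1 stop@B0
  join B7 pred B4: · stop@B4
  join B7 pred B5: B5 stop@B4
  join B8 pred B1: · stop@B1
  join B8 pred B7: B7→B4→B2 stop@B1
  join B9 pred B5: B5 stop@B4
  join B9 pred B6: B6 stop@B4
  DF(B0)=∅
  DF(B1)={B1}
  DF(B2)={B1,B8}
  DF(B3)={B1}
  DF(B4)={B1,B8}
  DF(B5)={B1,B7,B9}
  DF(B6)={B9}
  DF(B7)={B8}
  DF(B8)=∅
  DF(B9)=∅

φ for m: defs {B1,B3,B9}
  DF⁺ = {B1}

Answer: ["B1"]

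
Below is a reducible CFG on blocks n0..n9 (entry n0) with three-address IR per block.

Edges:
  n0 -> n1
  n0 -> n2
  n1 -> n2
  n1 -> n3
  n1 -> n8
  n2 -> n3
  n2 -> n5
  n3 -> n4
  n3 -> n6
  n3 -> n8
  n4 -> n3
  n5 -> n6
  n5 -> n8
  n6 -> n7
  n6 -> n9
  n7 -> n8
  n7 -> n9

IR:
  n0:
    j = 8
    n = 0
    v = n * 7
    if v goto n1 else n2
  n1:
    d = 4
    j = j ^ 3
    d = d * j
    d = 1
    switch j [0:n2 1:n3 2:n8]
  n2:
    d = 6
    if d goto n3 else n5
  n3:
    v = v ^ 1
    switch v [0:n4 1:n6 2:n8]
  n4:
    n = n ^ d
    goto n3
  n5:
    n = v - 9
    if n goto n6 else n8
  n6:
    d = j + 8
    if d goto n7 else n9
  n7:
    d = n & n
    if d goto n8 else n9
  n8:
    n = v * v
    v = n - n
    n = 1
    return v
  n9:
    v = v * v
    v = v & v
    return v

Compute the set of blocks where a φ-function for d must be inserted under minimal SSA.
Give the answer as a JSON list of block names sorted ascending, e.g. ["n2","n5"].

idom tree: n1←n0 n2←n0 n3←n0 n4←n3 n5←n2 n6←n0 n7←n6 n8←n0 n9←n6
Dom∩ at merges:
  n2: preds {n0,n1}: {n0} ∩ {n0,n1} = {n0}; idom=n0
  n3: preds {n1,n2,n4}: {n0,n1} ∩ {n0,n2} ∩ {n0,n3,n4} = {n0}; idom=n0
  n6: preds {n3,n5}: {n0,n3} ∩ {n0,n2,n5} = {n0}; idom=n0
  n8: preds {n1,n3,n5,n7}: {n0,n1} ∩ {n0,n3} ∩ {n0,n2,n5} ∩ {n0,n6,n7} = {n0}; idom=n0
  n9: preds {n6,n7}: {n0,n6} ∩ {n0,n6,n7} = {n0,n6}; idom=n6

DF walk-up:
  n2←n0: walk · to n0
  n2←n1: walk n1 to n0
  n3←n1: walk n1 to n0
  n3←n2: walk n2 to n0
  n3←n4: walk n4→n3 to n0
  n6←n3: walk n3 to n0
  n6←n5: walk n5→n2 to n0
  n8←n1: walk n1 to n0
  n8←n3: walk n3 to n0
  n8←n5: walk n5→n2 to n0
  n8←n7: walk n7→n6 to n0
  n9←n6: walk · to n6
  n9←n7: walk n7 to n6
  DF(n0)=∅
  DF(n1)={n2,n3,n8}
  DF(n2)={n3,n6,n8}
  DF(n3)={n3,n6,n8}
  DF(n4)={n3}
  DF(n5)={n6,n8}
  DF(n6)={n8}
  DF(n7)={n8,n9}
  DF(n8)=∅
  DF(n9)=∅

φ for d: defs {n1,n2,n6,n7}
  DF⁺ = {n2,n3,n6,n8,n9}

Answer: ["n2", "n3", "n6", "n8", "n9"]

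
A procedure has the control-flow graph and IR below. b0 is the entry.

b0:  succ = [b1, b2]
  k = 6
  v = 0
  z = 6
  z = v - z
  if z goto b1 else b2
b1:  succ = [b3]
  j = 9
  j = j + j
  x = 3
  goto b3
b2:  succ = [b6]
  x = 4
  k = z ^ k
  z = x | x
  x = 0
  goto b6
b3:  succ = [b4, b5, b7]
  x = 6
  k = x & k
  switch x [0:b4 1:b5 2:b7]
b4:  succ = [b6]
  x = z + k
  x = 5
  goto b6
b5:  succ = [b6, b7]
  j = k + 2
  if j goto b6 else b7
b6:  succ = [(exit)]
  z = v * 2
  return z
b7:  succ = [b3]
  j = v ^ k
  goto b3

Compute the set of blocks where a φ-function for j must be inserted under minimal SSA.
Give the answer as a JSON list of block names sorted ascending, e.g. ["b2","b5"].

Answer: ["b3", "b6", "b7"]

Analysis:
idom tree: b1←b0 b2←b0 b3←b1 b4←b3 b5←b3 b6←b0 b7←b3
Dom at joins:
  b3: preds {b1,b7}: {b0,b1} ∩ {b0,b1,b3,b7} = {b0,b1}; idom=b1
  b6: preds {b2,b4,b5}: {b0,b2} ∩ {b0,b1,b3,b4} ∩ {b0,b1,b3,b5} = {b0}; idom=b0
  b7: preds {b3,b5}: {b0,b1,b3} ∩ {b0,b1,b3,b5} = {b0,b1,b3}; idom=b3

DF walk-up:
  join b3 pred b1: · stop@b1
  join b3 pred b7: b7→b3 stop@b1
  join b6 pred b2: b2 stop@b0
  join b6 pred b4: b4→b3→b1 stop@b0
  join b6 pred b5: b5→b3→b1 stop@b0
  join b7 pred b3: · stop@b3
  join b7 pred b5: b5 stop@b3
  DF(b0)=∅
  DF(b1)={b6}
  DF(b2)={b6}
  DF(b3)={b3,b6}
  DF(b4)={b6}
  DF(b5)={b6,b7}
  DF(b6)=∅
  DF(b7)={b3}

φ for j: defs {b1,b5,b7}
  DF⁺ = {b3,b6,b7}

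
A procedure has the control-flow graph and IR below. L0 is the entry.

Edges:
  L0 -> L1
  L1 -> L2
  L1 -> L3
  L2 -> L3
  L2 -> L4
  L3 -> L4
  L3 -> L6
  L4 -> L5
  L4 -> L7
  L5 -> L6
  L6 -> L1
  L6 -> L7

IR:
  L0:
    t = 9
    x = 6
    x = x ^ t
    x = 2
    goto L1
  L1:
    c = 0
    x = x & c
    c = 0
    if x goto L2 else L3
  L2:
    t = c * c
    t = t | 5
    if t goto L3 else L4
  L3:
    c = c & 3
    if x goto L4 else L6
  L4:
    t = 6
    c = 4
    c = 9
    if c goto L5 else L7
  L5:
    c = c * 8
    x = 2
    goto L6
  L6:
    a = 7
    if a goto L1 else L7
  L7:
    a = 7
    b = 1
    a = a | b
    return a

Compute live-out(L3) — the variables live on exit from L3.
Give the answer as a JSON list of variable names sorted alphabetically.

Answer: ["x"]

Analysis:
Per-block:
  L0 def {t,x} use ∅
  L1 def {c,x} use {x}
  L2 def {t} use {c}
  L3 def {c} use {c,x}
  L4 def {c,t} use ∅
  L5 def {c,x} use {c}
  L6 def {a} use ∅
  L7 def {a,b} use ∅

Liveness:
  L0: in=∅ out={x}
  L1: in={x} out={c,x}
  L2: in={c,x} out={c,x}
  L3: in={c,x} out={x}
  L4: in=∅ out={c}
  L5: in={c} out={x}
  L6: in={x} out={x}
  L7: in=∅ out=∅

live-out(L3) = ["x"]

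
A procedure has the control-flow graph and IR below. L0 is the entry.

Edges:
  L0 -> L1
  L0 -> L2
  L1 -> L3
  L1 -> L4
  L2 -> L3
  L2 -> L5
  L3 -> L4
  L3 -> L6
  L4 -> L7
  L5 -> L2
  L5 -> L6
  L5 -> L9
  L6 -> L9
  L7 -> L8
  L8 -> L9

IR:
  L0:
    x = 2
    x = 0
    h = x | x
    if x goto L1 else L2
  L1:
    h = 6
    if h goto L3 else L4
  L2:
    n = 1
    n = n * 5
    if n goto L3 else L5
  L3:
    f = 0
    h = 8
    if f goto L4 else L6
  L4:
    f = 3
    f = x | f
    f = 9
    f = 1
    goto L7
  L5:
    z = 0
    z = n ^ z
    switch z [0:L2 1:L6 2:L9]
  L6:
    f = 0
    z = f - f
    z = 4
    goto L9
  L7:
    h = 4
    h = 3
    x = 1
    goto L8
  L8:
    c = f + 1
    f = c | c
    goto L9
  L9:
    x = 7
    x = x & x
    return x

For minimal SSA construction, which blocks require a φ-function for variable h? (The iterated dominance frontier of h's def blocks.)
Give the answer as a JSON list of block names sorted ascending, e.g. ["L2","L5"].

Answer: ["L3", "L4", "L6", "L9"]

Analysis:
idom tree: L1←L0 L2←L0 L3←L0 L4←L0 L5←L2 L6←L0 L7←L4 L8←L7 L9←L0
Dom∩ at merges:
  L2: preds {L0,L5}: {L0} ∩ {L0,L2,L5} = {L0}; idom=L0
  L3: preds {L1,L2}: {L0,L1} ∩ {L0,L2} = {L0}; idom=L0
  L4: preds {L1,L3}: {L0,L1} ∩ {L0,L3} = {L0}; idom=L0
  L6: preds {L3,L5}: {L0,L3} ∩ {L0,L2,L5} = {L0}; idom=L0
  L9: preds {L5,L6,L8}: {L0,L2,L5} ∩ {L0,L6} ∩ {L0,L4,L7,L8} = {L0}; idom=L0

Frontier:
  join L2 pred L0: · stop@L0
  join L2 pred L5: L5→L2 stop@L0
  join L3 pred L1: L1 stop@L0
  join L3 pred L2: L2 stop@L0
  join L4 pred L1: L1 stop@L0
  join L4 pred L3: L3 stop@L0
  join L6 pred L3: L3 stop@L0
  join L6 pred L5: L5→L2 stop@L0
  join L9 pred L5: L5→L2 stop@L0
  join L9 pred L6: L6 stop@L0
  join L9 pred L8: L8→L7→L4 stop@L0
  L0: DF=∅
  L1: DF={L3,L4}
  L2: DF={L2,L3,L6,L9}
  L3: DF={L4,L6}
  L4: DF={L9}
  L5: DF={L2,L6,L9}
  L6: DF={L9}
  L7: DF={L9}
  L8: DF={L9}
  L9: DF=∅

φ for h: defs {L0,L1,L3,L7}
  DF⁺ = {L3,L4,L6,L9}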